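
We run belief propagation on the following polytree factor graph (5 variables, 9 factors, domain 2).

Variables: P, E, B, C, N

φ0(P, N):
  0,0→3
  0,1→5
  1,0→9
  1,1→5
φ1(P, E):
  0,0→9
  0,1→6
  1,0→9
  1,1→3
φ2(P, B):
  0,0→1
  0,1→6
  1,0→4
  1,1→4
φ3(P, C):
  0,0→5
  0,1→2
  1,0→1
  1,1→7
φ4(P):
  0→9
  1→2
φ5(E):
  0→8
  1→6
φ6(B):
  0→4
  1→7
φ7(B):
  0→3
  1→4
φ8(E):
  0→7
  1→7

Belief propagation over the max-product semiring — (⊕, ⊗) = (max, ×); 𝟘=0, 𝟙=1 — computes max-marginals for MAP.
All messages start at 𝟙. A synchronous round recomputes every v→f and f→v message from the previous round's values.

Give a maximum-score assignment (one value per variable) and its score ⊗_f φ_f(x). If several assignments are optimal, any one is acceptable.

assignment: (P=0, E=0, B=1, C=0, N=1); score = 19051200

init: all messages = 𝟙 over 2 values
r1 m[φ0→P] = [5, 9]
r1 m[φ0→N] = [9, 5]
r1 m[φ1→P] = [9, 9]
r1 m[φ1→E] = [9, 6]
r1 m[φ2→P] = [6, 4]
r1 m[φ2→B] = [4, 6]
r1 m[φ3→P] = [5, 7]
r1 m[φ3→C] = [5, 7]
r1 m[φ4→P] = [9, 2]
r1 m[φ5→E] = [8, 6]
r1 m[φ6→B] = [4, 7]
r1 m[φ7→B] = [3, 4]
r1 m[φ8→E] = [7, 7]
r1 m[P→φ0] = [1, 1]
r1 m[P→φ1] = [1, 1]
r1 m[P→φ2] = [1, 1]
r1 m[P→φ3] = [1, 1]
r1 m[P→φ4] = [1, 1]
r1 m[E→φ1] = [1, 1]
r1 m[E→φ5] = [1, 1]
r1 m[E→φ8] = [1, 1]
r1 m[B→φ2] = [1, 1]
r1 m[B→φ6] = [1, 1]
r1 m[B→φ7] = [1, 1]
r1 m[C→φ3] = [1, 1]
r1 m[N→φ0] = [1, 1]
r2 m[φ0→P] = [5, 9]
r2 m[φ0→N] = [9, 5]
r2 m[φ1→P] = [9, 9]
r2 m[φ1→E] = [9, 6]
r2 m[φ2→P] = [6, 4]
r2 m[φ2→B] = [4, 6]
r2 m[φ3→P] = [5, 7]
r2 m[φ3→C] = [5, 7]
r2 m[φ4→P] = [9, 2]
r2 m[φ5→E] = [8, 6]
r2 m[φ6→B] = [4, 7]
r2 m[φ7→B] = [3, 4]
r2 m[φ8→E] = [7, 7]
r2 m[P→φ0] = [2430, 504]
r2 m[P→φ1] = [1350, 504]
r2 m[P→φ2] = [2025, 1134]
r2 m[P→φ3] = [2430, 648]
r2 m[P→φ4] = [1350, 2268]
r2 m[E→φ1] = [56, 42]
r2 m[E→φ5] = [63, 42]
r2 m[E→φ8] = [72, 36]
r2 m[B→φ2] = [12, 28]
r2 m[B→φ6] = [12, 24]
r2 m[B→φ7] = [16, 42]
r2 m[C→φ3] = [1, 1]
r2 m[N→φ0] = [1, 1]
r3 m[φ0→P] = [5, 9]
r3 m[φ0→N] = [7290, 12150]
r3 m[φ1→P] = [504, 504]
r3 m[φ1→E] = [12150, 8100]
r3 m[φ2→P] = [168, 112]
r3 m[φ2→B] = [4536, 12150]
r3 m[φ3→P] = [5, 7]
r3 m[φ3→C] = [12150, 4860]
r3 m[φ4→P] = [9, 2]
r3 m[φ5→E] = [8, 6]
r3 m[φ6→B] = [4, 7]
r3 m[φ7→B] = [3, 4]
r3 m[φ8→E] = [7, 7]
r3 m[P→φ0] = [2430, 504]
r3 m[P→φ1] = [1350, 504]
r3 m[P→φ2] = [2025, 1134]
r3 m[P→φ3] = [2430, 648]
r3 m[P→φ4] = [1350, 2268]
r3 m[E→φ1] = [56, 42]
r3 m[E→φ5] = [63, 42]
r3 m[E→φ8] = [72, 36]
r3 m[B→φ2] = [12, 28]
r3 m[B→φ6] = [12, 24]
r3 m[B→φ7] = [16, 42]
r3 m[C→φ3] = [1, 1]
r3 m[N→φ0] = [1, 1]
r4 m[φ0→P] = [5, 9]
r4 m[φ0→N] = [7290, 12150]
r4 m[φ1→P] = [504, 504]
r4 m[φ1→E] = [12150, 8100]
r4 m[φ2→P] = [168, 112]
r4 m[φ2→B] = [4536, 12150]
r4 m[φ3→P] = [5, 7]
r4 m[φ3→C] = [12150, 4860]
r4 m[φ4→P] = [9, 2]
r4 m[φ5→E] = [8, 6]
r4 m[φ6→B] = [4, 7]
r4 m[φ7→B] = [3, 4]
r4 m[φ8→E] = [7, 7]
r4 m[P→φ0] = [3810240, 790272]
r4 m[P→φ1] = [37800, 14112]
r4 m[P→φ2] = [113400, 63504]
r4 m[P→φ3] = [3810240, 1016064]
r4 m[P→φ4] = [2116800, 3556224]
r4 m[E→φ1] = [56, 42]
r4 m[E→φ5] = [85050, 56700]
r4 m[E→φ8] = [97200, 48600]
r4 m[B→φ2] = [12, 28]
r4 m[B→φ6] = [13608, 48600]
r4 m[B→φ7] = [18144, 85050]
r4 m[C→φ3] = [1, 1]
r4 m[N→φ0] = [1, 1]
r5 m[φ0→P] = [5, 9]
r5 m[φ0→N] = [11430720, 19051200]
r5 m[φ1→P] = [504, 504]
r5 m[φ1→E] = [340200, 226800]
r5 m[φ2→P] = [168, 112]
r5 m[φ2→B] = [254016, 680400]
r5 m[φ3→P] = [5, 7]
r5 m[φ3→C] = [19051200, 7620480]
r5 m[φ4→P] = [9, 2]
r5 m[φ5→E] = [8, 6]
r5 m[φ6→B] = [4, 7]
r5 m[φ7→B] = [3, 4]
r5 m[φ8→E] = [7, 7]
r5 m[P→φ0] = [3810240, 790272]
r5 m[P→φ1] = [37800, 14112]
r5 m[P→φ2] = [113400, 63504]
r5 m[P→φ3] = [3810240, 1016064]
r5 m[P→φ4] = [2116800, 3556224]
r5 m[E→φ1] = [56, 42]
r5 m[E→φ5] = [85050, 56700]
r5 m[E→φ8] = [97200, 48600]
r5 m[B→φ2] = [12, 28]
r5 m[B→φ6] = [13608, 48600]
r5 m[B→φ7] = [18144, 85050]
r5 m[C→φ3] = [1, 1]
r5 m[N→φ0] = [1, 1]
r6 m[φ0→P] = [5, 9]
r6 m[φ0→N] = [11430720, 19051200]
r6 m[φ1→P] = [504, 504]
r6 m[φ1→E] = [340200, 226800]
r6 m[φ2→P] = [168, 112]
r6 m[φ2→B] = [254016, 680400]
r6 m[φ3→P] = [5, 7]
r6 m[φ3→C] = [19051200, 7620480]
r6 m[φ4→P] = [9, 2]
r6 m[φ5→E] = [8, 6]
r6 m[φ6→B] = [4, 7]
r6 m[φ7→B] = [3, 4]
r6 m[φ8→E] = [7, 7]
r6 m[P→φ0] = [3810240, 790272]
r6 m[P→φ1] = [37800, 14112]
r6 m[P→φ2] = [113400, 63504]
r6 m[P→φ3] = [3810240, 1016064]
r6 m[P→φ4] = [2116800, 3556224]
r6 m[E→φ1] = [56, 42]
r6 m[E→φ5] = [2381400, 1587600]
r6 m[E→φ8] = [2721600, 1360800]
r6 m[B→φ2] = [12, 28]
r6 m[B→φ6] = [762048, 2721600]
r6 m[B→φ7] = [1016064, 4762800]
r6 m[C→φ3] = [1, 1]
r6 m[N→φ0] = [1, 1]
r7 m[φ0→P] = [5, 9]
r7 m[φ0→N] = [11430720, 19051200]
r7 m[φ1→P] = [504, 504]
r7 m[φ1→E] = [340200, 226800]
r7 m[φ2→P] = [168, 112]
r7 m[φ2→B] = [254016, 680400]
r7 m[φ3→P] = [5, 7]
r7 m[φ3→C] = [19051200, 7620480]
r7 m[φ4→P] = [9, 2]
r7 m[φ5→E] = [8, 6]
r7 m[φ6→B] = [4, 7]
r7 m[φ7→B] = [3, 4]
r7 m[φ8→E] = [7, 7]
r7 m[P→φ0] = [3810240, 790272]
r7 m[P→φ1] = [37800, 14112]
r7 m[P→φ2] = [113400, 63504]
r7 m[P→φ3] = [3810240, 1016064]
r7 m[P→φ4] = [2116800, 3556224]
r7 m[E→φ1] = [56, 42]
r7 m[E→φ5] = [2381400, 1587600]
r7 m[E→φ8] = [2721600, 1360800]
r7 m[B→φ2] = [12, 28]
r7 m[B→φ6] = [762048, 2721600]
r7 m[B→φ7] = [1016064, 4762800]
r7 m[C→φ3] = [1, 1]
r7 m[N→φ0] = [1, 1]
fixed point reached at round 7
traceback from P: (P=0, E=0, B=1, C=0, N=1), score=19051200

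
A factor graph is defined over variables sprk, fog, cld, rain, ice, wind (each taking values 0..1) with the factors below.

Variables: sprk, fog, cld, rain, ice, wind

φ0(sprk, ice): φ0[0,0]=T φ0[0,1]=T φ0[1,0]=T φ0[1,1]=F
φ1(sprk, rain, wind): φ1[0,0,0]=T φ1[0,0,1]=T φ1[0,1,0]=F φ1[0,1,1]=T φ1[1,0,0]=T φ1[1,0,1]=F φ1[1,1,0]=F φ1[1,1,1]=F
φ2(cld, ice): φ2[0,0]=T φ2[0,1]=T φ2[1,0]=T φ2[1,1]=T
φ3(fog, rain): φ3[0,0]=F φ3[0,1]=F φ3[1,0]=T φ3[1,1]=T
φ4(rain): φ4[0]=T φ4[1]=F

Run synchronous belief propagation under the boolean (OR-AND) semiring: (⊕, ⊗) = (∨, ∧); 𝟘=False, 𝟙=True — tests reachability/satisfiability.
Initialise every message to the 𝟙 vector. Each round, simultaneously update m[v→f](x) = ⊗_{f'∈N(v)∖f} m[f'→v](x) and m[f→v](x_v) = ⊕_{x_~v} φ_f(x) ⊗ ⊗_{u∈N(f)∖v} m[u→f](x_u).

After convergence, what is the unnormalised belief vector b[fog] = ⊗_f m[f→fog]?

init: all messages = 𝟙 over 2 values
r1 m[φ0→sprk] = [T, T]
r1 m[φ0→ice] = [T, T]
r1 m[φ1→sprk] = [T, T]
r1 m[φ1→rain] = [T, T]
r1 m[φ1→wind] = [T, T]
r1 m[φ2→cld] = [T, T]
r1 m[φ2→ice] = [T, T]
r1 m[φ3→fog] = [F, T]
r1 m[φ3→rain] = [T, T]
r1 m[φ4→rain] = [T, F]
r1 m[sprk→φ0] = [T, T]
r1 m[sprk→φ1] = [T, T]
r1 m[fog→φ3] = [T, T]
r1 m[cld→φ2] = [T, T]
r1 m[rain→φ1] = [T, T]
r1 m[rain→φ3] = [T, T]
r1 m[rain→φ4] = [T, T]
r1 m[ice→φ0] = [T, T]
r1 m[ice→φ2] = [T, T]
r1 m[wind→φ1] = [T, T]
r2 m[φ0→sprk] = [T, T]
r2 m[φ0→ice] = [T, T]
r2 m[φ1→sprk] = [T, T]
r2 m[φ1→rain] = [T, T]
r2 m[φ1→wind] = [T, T]
r2 m[φ2→cld] = [T, T]
r2 m[φ2→ice] = [T, T]
r2 m[φ3→fog] = [F, T]
r2 m[φ3→rain] = [T, T]
r2 m[φ4→rain] = [T, F]
r2 m[sprk→φ0] = [T, T]
r2 m[sprk→φ1] = [T, T]
r2 m[fog→φ3] = [T, T]
r2 m[cld→φ2] = [T, T]
r2 m[rain→φ1] = [T, F]
r2 m[rain→φ3] = [T, F]
r2 m[rain→φ4] = [T, T]
r2 m[ice→φ0] = [T, T]
r2 m[ice→φ2] = [T, T]
r2 m[wind→φ1] = [T, T]
r3 m[φ0→sprk] = [T, T]
r3 m[φ0→ice] = [T, T]
r3 m[φ1→sprk] = [T, T]
r3 m[φ1→rain] = [T, T]
r3 m[φ1→wind] = [T, T]
r3 m[φ2→cld] = [T, T]
r3 m[φ2→ice] = [T, T]
r3 m[φ3→fog] = [F, T]
r3 m[φ3→rain] = [T, T]
r3 m[φ4→rain] = [T, F]
r3 m[sprk→φ0] = [T, T]
r3 m[sprk→φ1] = [T, T]
r3 m[fog→φ3] = [T, T]
r3 m[cld→φ2] = [T, T]
r3 m[rain→φ1] = [T, F]
r3 m[rain→φ3] = [T, F]
r3 m[rain→φ4] = [T, T]
r3 m[ice→φ0] = [T, T]
r3 m[ice→φ2] = [T, T]
r3 m[wind→φ1] = [T, T]
fixed point reached at round 3
b[fog] = ⊗ incoming = [F, T]

b[fog] = [F, T]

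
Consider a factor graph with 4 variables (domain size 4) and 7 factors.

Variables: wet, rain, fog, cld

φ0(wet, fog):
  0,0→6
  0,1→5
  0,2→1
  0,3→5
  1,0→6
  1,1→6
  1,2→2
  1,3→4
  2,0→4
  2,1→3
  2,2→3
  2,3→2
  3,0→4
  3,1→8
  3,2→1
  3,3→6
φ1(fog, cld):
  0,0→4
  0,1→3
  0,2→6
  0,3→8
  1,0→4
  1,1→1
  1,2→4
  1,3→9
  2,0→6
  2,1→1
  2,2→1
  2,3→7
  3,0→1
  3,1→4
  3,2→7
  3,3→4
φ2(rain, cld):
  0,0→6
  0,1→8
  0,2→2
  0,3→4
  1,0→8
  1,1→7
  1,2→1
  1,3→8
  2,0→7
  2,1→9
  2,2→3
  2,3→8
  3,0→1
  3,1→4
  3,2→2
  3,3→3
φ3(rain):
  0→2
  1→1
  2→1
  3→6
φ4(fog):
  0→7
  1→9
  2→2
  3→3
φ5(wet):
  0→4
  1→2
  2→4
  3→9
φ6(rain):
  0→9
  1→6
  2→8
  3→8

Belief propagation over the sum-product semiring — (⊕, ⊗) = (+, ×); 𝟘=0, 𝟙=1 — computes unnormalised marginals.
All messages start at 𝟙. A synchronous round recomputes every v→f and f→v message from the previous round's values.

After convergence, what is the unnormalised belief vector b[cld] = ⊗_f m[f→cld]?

b[cld] = [1887080, 1813500, 1590840, 5185680]

init: all messages = 𝟙 over 4 values
r1 m[φ0→wet] = [17, 18, 12, 19]
r1 m[φ0→fog] = [20, 22, 7, 17]
r1 m[φ1→fog] = [21, 18, 15, 16]
r1 m[φ1→cld] = [15, 9, 18, 28]
r1 m[φ2→rain] = [20, 24, 27, 10]
r1 m[φ2→cld] = [22, 28, 8, 23]
r1 m[φ3→rain] = [2, 1, 1, 6]
r1 m[φ4→fog] = [7, 9, 2, 3]
r1 m[φ5→wet] = [4, 2, 4, 9]
r1 m[φ6→rain] = [9, 6, 8, 8]
r1 m[wet→φ0] = [1, 1, 1, 1]
r1 m[wet→φ5] = [1, 1, 1, 1]
r1 m[rain→φ2] = [1, 1, 1, 1]
r1 m[rain→φ3] = [1, 1, 1, 1]
r1 m[rain→φ6] = [1, 1, 1, 1]
r1 m[fog→φ0] = [1, 1, 1, 1]
r1 m[fog→φ1] = [1, 1, 1, 1]
r1 m[fog→φ4] = [1, 1, 1, 1]
r1 m[cld→φ1] = [1, 1, 1, 1]
r1 m[cld→φ2] = [1, 1, 1, 1]
r2 m[φ0→wet] = [17, 18, 12, 19]
r2 m[φ0→fog] = [20, 22, 7, 17]
r2 m[φ1→fog] = [21, 18, 15, 16]
r2 m[φ1→cld] = [15, 9, 18, 28]
r2 m[φ2→rain] = [20, 24, 27, 10]
r2 m[φ2→cld] = [22, 28, 8, 23]
r2 m[φ3→rain] = [2, 1, 1, 6]
r2 m[φ4→fog] = [7, 9, 2, 3]
r2 m[φ5→wet] = [4, 2, 4, 9]
r2 m[φ6→rain] = [9, 6, 8, 8]
r2 m[wet→φ0] = [4, 2, 4, 9]
r2 m[wet→φ5] = [17, 18, 12, 19]
r2 m[rain→φ2] = [18, 6, 8, 48]
r2 m[rain→φ3] = [180, 144, 216, 80]
r2 m[rain→φ6] = [40, 24, 27, 60]
r2 m[fog→φ0] = [147, 162, 30, 48]
r2 m[fog→φ1] = [140, 198, 14, 51]
r2 m[fog→φ4] = [420, 396, 105, 272]
r2 m[cld→φ1] = [22, 28, 8, 23]
r2 m[cld→φ2] = [15, 9, 18, 28]
r3 m[φ0→wet] = [1962, 2106, 1260, 2202]
r3 m[φ0→fog] = [88, 116, 29, 90]
r3 m[φ1→fog] = [404, 355, 329, 282]
r3 m[φ1→cld] = [1487, 836, 2003, 3204]
r3 m[φ2→rain] = [310, 425, 464, 171]
r3 m[φ2→cld] = [260, 450, 162, 328]
r3 m[φ3→rain] = [2, 1, 1, 6]
r3 m[φ4→fog] = [7, 9, 2, 3]
r3 m[φ5→wet] = [4, 2, 4, 9]
r3 m[φ6→rain] = [9, 6, 8, 8]
r3 m[wet→φ0] = [4, 2, 4, 9]
r3 m[wet→φ5] = [17, 18, 12, 19]
r3 m[rain→φ2] = [18, 6, 8, 48]
r3 m[rain→φ3] = [180, 144, 216, 80]
r3 m[rain→φ6] = [40, 24, 27, 60]
r3 m[fog→φ0] = [147, 162, 30, 48]
r3 m[fog→φ1] = [140, 198, 14, 51]
r3 m[fog→φ4] = [420, 396, 105, 272]
r3 m[cld→φ1] = [22, 28, 8, 23]
r3 m[cld→φ2] = [15, 9, 18, 28]
r4 m[φ0→wet] = [1962, 2106, 1260, 2202]
r4 m[φ0→fog] = [88, 116, 29, 90]
r4 m[φ1→fog] = [404, 355, 329, 282]
r4 m[φ1→cld] = [1487, 836, 2003, 3204]
r4 m[φ2→rain] = [310, 425, 464, 171]
r4 m[φ2→cld] = [260, 450, 162, 328]
r4 m[φ3→rain] = [2, 1, 1, 6]
r4 m[φ4→fog] = [7, 9, 2, 3]
r4 m[φ5→wet] = [4, 2, 4, 9]
r4 m[φ6→rain] = [9, 6, 8, 8]
r4 m[wet→φ0] = [4, 2, 4, 9]
r4 m[wet→φ5] = [1962, 2106, 1260, 2202]
r4 m[rain→φ2] = [18, 6, 8, 48]
r4 m[rain→φ3] = [2790, 2550, 3712, 1368]
r4 m[rain→φ6] = [620, 425, 464, 1026]
r4 m[fog→φ0] = [2828, 3195, 658, 846]
r4 m[fog→φ1] = [616, 1044, 58, 270]
r4 m[fog→φ4] = [35552, 41180, 9541, 25380]
r4 m[cld→φ1] = [260, 450, 162, 328]
r4 m[cld→φ2] = [1487, 836, 2003, 3204]
r5 m[φ0→wet] = [37831, 40838, 24563, 42606]
r5 m[φ0→fog] = [88, 116, 29, 90]
r5 m[φ1→fog] = [5986, 5090, 4468, 4506]
r5 m[φ1→cld] = [7258, 4030, 9820, 15810]
r5 m[φ2→rain] = [32432, 45383, 49574, 18449]
r5 m[φ2→cld] = [260, 450, 162, 328]
r5 m[φ3→rain] = [2, 1, 1, 6]
r5 m[φ4→fog] = [7, 9, 2, 3]
r5 m[φ5→wet] = [4, 2, 4, 9]
r5 m[φ6→rain] = [9, 6, 8, 8]
r5 m[wet→φ0] = [4, 2, 4, 9]
r5 m[wet→φ5] = [1962, 2106, 1260, 2202]
r5 m[rain→φ2] = [18, 6, 8, 48]
r5 m[rain→φ3] = [2790, 2550, 3712, 1368]
r5 m[rain→φ6] = [620, 425, 464, 1026]
r5 m[fog→φ0] = [2828, 3195, 658, 846]
r5 m[fog→φ1] = [616, 1044, 58, 270]
r5 m[fog→φ4] = [35552, 41180, 9541, 25380]
r5 m[cld→φ1] = [260, 450, 162, 328]
r5 m[cld→φ2] = [1487, 836, 2003, 3204]
r6 m[φ0→wet] = [37831, 40838, 24563, 42606]
r6 m[φ0→fog] = [88, 116, 29, 90]
r6 m[φ1→fog] = [5986, 5090, 4468, 4506]
r6 m[φ1→cld] = [7258, 4030, 9820, 15810]
r6 m[φ2→rain] = [32432, 45383, 49574, 18449]
r6 m[φ2→cld] = [260, 450, 162, 328]
r6 m[φ3→rain] = [2, 1, 1, 6]
r6 m[φ4→fog] = [7, 9, 2, 3]
r6 m[φ5→wet] = [4, 2, 4, 9]
r6 m[φ6→rain] = [9, 6, 8, 8]
r6 m[wet→φ0] = [4, 2, 4, 9]
r6 m[wet→φ5] = [37831, 40838, 24563, 42606]
r6 m[rain→φ2] = [18, 6, 8, 48]
r6 m[rain→φ3] = [291888, 272298, 396592, 147592]
r6 m[rain→φ6] = [64864, 45383, 49574, 110694]
r6 m[fog→φ0] = [41902, 45810, 8936, 13518]
r6 m[fog→φ1] = [616, 1044, 58, 270]
r6 m[fog→φ4] = [526768, 590440, 129572, 405540]
r6 m[cld→φ1] = [260, 450, 162, 328]
r6 m[cld→φ2] = [7258, 4030, 9820, 15810]
r7 m[φ0→wet] = [556988, 598216, 358882, 624132]
r7 m[φ0→fog] = [88, 116, 29, 90]
r7 m[φ1→fog] = [5986, 5090, 4468, 4506]
r7 m[φ1→cld] = [7258, 4030, 9820, 15810]
r7 m[φ2→rain] = [158668, 222574, 243016, 90448]
r7 m[φ2→cld] = [260, 450, 162, 328]
r7 m[φ3→rain] = [2, 1, 1, 6]
r7 m[φ4→fog] = [7, 9, 2, 3]
r7 m[φ5→wet] = [4, 2, 4, 9]
r7 m[φ6→rain] = [9, 6, 8, 8]
r7 m[wet→φ0] = [4, 2, 4, 9]
r7 m[wet→φ5] = [37831, 40838, 24563, 42606]
r7 m[rain→φ2] = [18, 6, 8, 48]
r7 m[rain→φ3] = [291888, 272298, 396592, 147592]
r7 m[rain→φ6] = [64864, 45383, 49574, 110694]
r7 m[fog→φ0] = [41902, 45810, 8936, 13518]
r7 m[fog→φ1] = [616, 1044, 58, 270]
r7 m[fog→φ4] = [526768, 590440, 129572, 405540]
r7 m[cld→φ1] = [260, 450, 162, 328]
r7 m[cld→φ2] = [7258, 4030, 9820, 15810]
r8 m[φ0→wet] = [556988, 598216, 358882, 624132]
r8 m[φ0→fog] = [88, 116, 29, 90]
r8 m[φ1→fog] = [5986, 5090, 4468, 4506]
r8 m[φ1→cld] = [7258, 4030, 9820, 15810]
r8 m[φ2→rain] = [158668, 222574, 243016, 90448]
r8 m[φ2→cld] = [260, 450, 162, 328]
r8 m[φ3→rain] = [2, 1, 1, 6]
r8 m[φ4→fog] = [7, 9, 2, 3]
r8 m[φ5→wet] = [4, 2, 4, 9]
r8 m[φ6→rain] = [9, 6, 8, 8]
r8 m[wet→φ0] = [4, 2, 4, 9]
r8 m[wet→φ5] = [556988, 598216, 358882, 624132]
r8 m[rain→φ2] = [18, 6, 8, 48]
r8 m[rain→φ3] = [1428012, 1335444, 1944128, 723584]
r8 m[rain→φ6] = [317336, 222574, 243016, 542688]
r8 m[fog→φ0] = [41902, 45810, 8936, 13518]
r8 m[fog→φ1] = [616, 1044, 58, 270]
r8 m[fog→φ4] = [526768, 590440, 129572, 405540]
r8 m[cld→φ1] = [260, 450, 162, 328]
r8 m[cld→φ2] = [7258, 4030, 9820, 15810]
r9 m[φ0→wet] = [556988, 598216, 358882, 624132]
r9 m[φ0→fog] = [88, 116, 29, 90]
r9 m[φ1→fog] = [5986, 5090, 4468, 4506]
r9 m[φ1→cld] = [7258, 4030, 9820, 15810]
r9 m[φ2→rain] = [158668, 222574, 243016, 90448]
r9 m[φ2→cld] = [260, 450, 162, 328]
r9 m[φ3→rain] = [2, 1, 1, 6]
r9 m[φ4→fog] = [7, 9, 2, 3]
r9 m[φ5→wet] = [4, 2, 4, 9]
r9 m[φ6→rain] = [9, 6, 8, 8]
r9 m[wet→φ0] = [4, 2, 4, 9]
r9 m[wet→φ5] = [556988, 598216, 358882, 624132]
r9 m[rain→φ2] = [18, 6, 8, 48]
r9 m[rain→φ3] = [1428012, 1335444, 1944128, 723584]
r9 m[rain→φ6] = [317336, 222574, 243016, 542688]
r9 m[fog→φ0] = [41902, 45810, 8936, 13518]
r9 m[fog→φ1] = [616, 1044, 58, 270]
r9 m[fog→φ4] = [526768, 590440, 129572, 405540]
r9 m[cld→φ1] = [260, 450, 162, 328]
r9 m[cld→φ2] = [7258, 4030, 9820, 15810]
fixed point reached at round 9
b[cld] = ⊗ incoming = [1887080, 1813500, 1590840, 5185680]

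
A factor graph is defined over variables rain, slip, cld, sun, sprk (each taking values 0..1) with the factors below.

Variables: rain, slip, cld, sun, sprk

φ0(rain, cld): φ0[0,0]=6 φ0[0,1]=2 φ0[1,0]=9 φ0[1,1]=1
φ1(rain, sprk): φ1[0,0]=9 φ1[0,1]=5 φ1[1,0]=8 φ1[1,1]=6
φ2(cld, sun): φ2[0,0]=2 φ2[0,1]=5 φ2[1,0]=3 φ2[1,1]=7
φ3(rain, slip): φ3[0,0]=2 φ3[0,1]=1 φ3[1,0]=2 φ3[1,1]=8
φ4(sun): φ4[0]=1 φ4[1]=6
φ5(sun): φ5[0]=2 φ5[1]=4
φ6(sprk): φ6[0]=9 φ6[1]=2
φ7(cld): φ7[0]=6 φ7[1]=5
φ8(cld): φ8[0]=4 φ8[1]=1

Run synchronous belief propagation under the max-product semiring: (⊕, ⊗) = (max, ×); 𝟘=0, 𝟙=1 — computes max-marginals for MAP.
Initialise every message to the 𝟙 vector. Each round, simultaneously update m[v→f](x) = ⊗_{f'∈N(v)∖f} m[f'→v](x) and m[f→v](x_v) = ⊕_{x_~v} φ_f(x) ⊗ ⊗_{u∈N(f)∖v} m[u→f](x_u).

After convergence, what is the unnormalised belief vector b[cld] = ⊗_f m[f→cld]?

b[cld] = [14929920, 483840]

init: all messages = 𝟙 over 2 values
r1 m[φ0→rain] = [6, 9]
r1 m[φ0→cld] = [9, 2]
r1 m[φ1→rain] = [9, 8]
r1 m[φ1→sprk] = [9, 6]
r1 m[φ2→cld] = [5, 7]
r1 m[φ2→sun] = [3, 7]
r1 m[φ3→rain] = [2, 8]
r1 m[φ3→slip] = [2, 8]
r1 m[φ4→sun] = [1, 6]
r1 m[φ5→sun] = [2, 4]
r1 m[φ6→sprk] = [9, 2]
r1 m[φ7→cld] = [6, 5]
r1 m[φ8→cld] = [4, 1]
r1 m[rain→φ0] = [1, 1]
r1 m[rain→φ1] = [1, 1]
r1 m[rain→φ3] = [1, 1]
r1 m[slip→φ3] = [1, 1]
r1 m[cld→φ0] = [1, 1]
r1 m[cld→φ2] = [1, 1]
r1 m[cld→φ7] = [1, 1]
r1 m[cld→φ8] = [1, 1]
r1 m[sun→φ2] = [1, 1]
r1 m[sun→φ4] = [1, 1]
r1 m[sun→φ5] = [1, 1]
r1 m[sprk→φ1] = [1, 1]
r1 m[sprk→φ6] = [1, 1]
r2 m[φ0→rain] = [6, 9]
r2 m[φ0→cld] = [9, 2]
r2 m[φ1→rain] = [9, 8]
r2 m[φ1→sprk] = [9, 6]
r2 m[φ2→cld] = [5, 7]
r2 m[φ2→sun] = [3, 7]
r2 m[φ3→rain] = [2, 8]
r2 m[φ3→slip] = [2, 8]
r2 m[φ4→sun] = [1, 6]
r2 m[φ5→sun] = [2, 4]
r2 m[φ6→sprk] = [9, 2]
r2 m[φ7→cld] = [6, 5]
r2 m[φ8→cld] = [4, 1]
r2 m[rain→φ0] = [18, 64]
r2 m[rain→φ1] = [12, 72]
r2 m[rain→φ3] = [54, 72]
r2 m[slip→φ3] = [1, 1]
r2 m[cld→φ0] = [120, 35]
r2 m[cld→φ2] = [216, 10]
r2 m[cld→φ7] = [180, 14]
r2 m[cld→φ8] = [270, 70]
r2 m[sun→φ2] = [2, 24]
r2 m[sun→φ4] = [6, 28]
r2 m[sun→φ5] = [3, 42]
r2 m[sprk→φ1] = [9, 2]
r2 m[sprk→φ6] = [9, 6]
r3 m[φ0→rain] = [720, 1080]
r3 m[φ0→cld] = [576, 64]
r3 m[φ1→rain] = [81, 72]
r3 m[φ1→sprk] = [576, 432]
r3 m[φ2→cld] = [120, 168]
r3 m[φ2→sun] = [432, 1080]
r3 m[φ3→rain] = [2, 8]
r3 m[φ3→slip] = [144, 576]
r3 m[φ4→sun] = [1, 6]
r3 m[φ5→sun] = [2, 4]
r3 m[φ6→sprk] = [9, 2]
r3 m[φ7→cld] = [6, 5]
r3 m[φ8→cld] = [4, 1]
r3 m[rain→φ0] = [18, 64]
r3 m[rain→φ1] = [12, 72]
r3 m[rain→φ3] = [54, 72]
r3 m[slip→φ3] = [1, 1]
r3 m[cld→φ0] = [120, 35]
r3 m[cld→φ2] = [216, 10]
r3 m[cld→φ7] = [180, 14]
r3 m[cld→φ8] = [270, 70]
r3 m[sun→φ2] = [2, 24]
r3 m[sun→φ4] = [6, 28]
r3 m[sun→φ5] = [3, 42]
r3 m[sprk→φ1] = [9, 2]
r3 m[sprk→φ6] = [9, 6]
r4 m[φ0→rain] = [720, 1080]
r4 m[φ0→cld] = [576, 64]
r4 m[φ1→rain] = [81, 72]
r4 m[φ1→sprk] = [576, 432]
r4 m[φ2→cld] = [120, 168]
r4 m[φ2→sun] = [432, 1080]
r4 m[φ3→rain] = [2, 8]
r4 m[φ3→slip] = [144, 576]
r4 m[φ4→sun] = [1, 6]
r4 m[φ5→sun] = [2, 4]
r4 m[φ6→sprk] = [9, 2]
r4 m[φ7→cld] = [6, 5]
r4 m[φ8→cld] = [4, 1]
r4 m[rain→φ0] = [162, 576]
r4 m[rain→φ1] = [1440, 8640]
r4 m[rain→φ3] = [58320, 77760]
r4 m[slip→φ3] = [1, 1]
r4 m[cld→φ0] = [2880, 840]
r4 m[cld→φ2] = [13824, 320]
r4 m[cld→φ7] = [276480, 10752]
r4 m[cld→φ8] = [414720, 53760]
r4 m[sun→φ2] = [2, 24]
r4 m[sun→φ4] = [864, 4320]
r4 m[sun→φ5] = [432, 6480]
r4 m[sprk→φ1] = [9, 2]
r4 m[sprk→φ6] = [576, 432]
r5 m[φ0→rain] = [17280, 25920]
r5 m[φ0→cld] = [5184, 576]
r5 m[φ1→rain] = [81, 72]
r5 m[φ1→sprk] = [69120, 51840]
r5 m[φ2→cld] = [120, 168]
r5 m[φ2→sun] = [27648, 69120]
r5 m[φ3→rain] = [2, 8]
r5 m[φ3→slip] = [155520, 622080]
r5 m[φ4→sun] = [1, 6]
r5 m[φ5→sun] = [2, 4]
r5 m[φ6→sprk] = [9, 2]
r5 m[φ7→cld] = [6, 5]
r5 m[φ8→cld] = [4, 1]
r5 m[rain→φ0] = [162, 576]
r5 m[rain→φ1] = [1440, 8640]
r5 m[rain→φ3] = [58320, 77760]
r5 m[slip→φ3] = [1, 1]
r5 m[cld→φ0] = [2880, 840]
r5 m[cld→φ2] = [13824, 320]
r5 m[cld→φ7] = [276480, 10752]
r5 m[cld→φ8] = [414720, 53760]
r5 m[sun→φ2] = [2, 24]
r5 m[sun→φ4] = [864, 4320]
r5 m[sun→φ5] = [432, 6480]
r5 m[sprk→φ1] = [9, 2]
r5 m[sprk→φ6] = [576, 432]
r6 m[φ0→rain] = [17280, 25920]
r6 m[φ0→cld] = [5184, 576]
r6 m[φ1→rain] = [81, 72]
r6 m[φ1→sprk] = [69120, 51840]
r6 m[φ2→cld] = [120, 168]
r6 m[φ2→sun] = [27648, 69120]
r6 m[φ3→rain] = [2, 8]
r6 m[φ3→slip] = [155520, 622080]
r6 m[φ4→sun] = [1, 6]
r6 m[φ5→sun] = [2, 4]
r6 m[φ6→sprk] = [9, 2]
r6 m[φ7→cld] = [6, 5]
r6 m[φ8→cld] = [4, 1]
r6 m[rain→φ0] = [162, 576]
r6 m[rain→φ1] = [34560, 207360]
r6 m[rain→φ3] = [1399680, 1866240]
r6 m[slip→φ3] = [1, 1]
r6 m[cld→φ0] = [2880, 840]
r6 m[cld→φ2] = [124416, 2880]
r6 m[cld→φ7] = [2488320, 96768]
r6 m[cld→φ8] = [3732480, 483840]
r6 m[sun→φ2] = [2, 24]
r6 m[sun→φ4] = [55296, 276480]
r6 m[sun→φ5] = [27648, 414720]
r6 m[sprk→φ1] = [9, 2]
r6 m[sprk→φ6] = [69120, 51840]
r7 m[φ0→rain] = [17280, 25920]
r7 m[φ0→cld] = [5184, 576]
r7 m[φ1→rain] = [81, 72]
r7 m[φ1→sprk] = [1658880, 1244160]
r7 m[φ2→cld] = [120, 168]
r7 m[φ2→sun] = [248832, 622080]
r7 m[φ3→rain] = [2, 8]
r7 m[φ3→slip] = [3732480, 14929920]
r7 m[φ4→sun] = [1, 6]
r7 m[φ5→sun] = [2, 4]
r7 m[φ6→sprk] = [9, 2]
r7 m[φ7→cld] = [6, 5]
r7 m[φ8→cld] = [4, 1]
r7 m[rain→φ0] = [162, 576]
r7 m[rain→φ1] = [34560, 207360]
r7 m[rain→φ3] = [1399680, 1866240]
r7 m[slip→φ3] = [1, 1]
r7 m[cld→φ0] = [2880, 840]
r7 m[cld→φ2] = [124416, 2880]
r7 m[cld→φ7] = [2488320, 96768]
r7 m[cld→φ8] = [3732480, 483840]
r7 m[sun→φ2] = [2, 24]
r7 m[sun→φ4] = [55296, 276480]
r7 m[sun→φ5] = [27648, 414720]
r7 m[sprk→φ1] = [9, 2]
r7 m[sprk→φ6] = [69120, 51840]
r8 m[φ0→rain] = [17280, 25920]
r8 m[φ0→cld] = [5184, 576]
r8 m[φ1→rain] = [81, 72]
r8 m[φ1→sprk] = [1658880, 1244160]
r8 m[φ2→cld] = [120, 168]
r8 m[φ2→sun] = [248832, 622080]
r8 m[φ3→rain] = [2, 8]
r8 m[φ3→slip] = [3732480, 14929920]
r8 m[φ4→sun] = [1, 6]
r8 m[φ5→sun] = [2, 4]
r8 m[φ6→sprk] = [9, 2]
r8 m[φ7→cld] = [6, 5]
r8 m[φ8→cld] = [4, 1]
r8 m[rain→φ0] = [162, 576]
r8 m[rain→φ1] = [34560, 207360]
r8 m[rain→φ3] = [1399680, 1866240]
r8 m[slip→φ3] = [1, 1]
r8 m[cld→φ0] = [2880, 840]
r8 m[cld→φ2] = [124416, 2880]
r8 m[cld→φ7] = [2488320, 96768]
r8 m[cld→φ8] = [3732480, 483840]
r8 m[sun→φ2] = [2, 24]
r8 m[sun→φ4] = [497664, 2488320]
r8 m[sun→φ5] = [248832, 3732480]
r8 m[sprk→φ1] = [9, 2]
r8 m[sprk→φ6] = [1658880, 1244160]
r9 m[φ0→rain] = [17280, 25920]
r9 m[φ0→cld] = [5184, 576]
r9 m[φ1→rain] = [81, 72]
r9 m[φ1→sprk] = [1658880, 1244160]
r9 m[φ2→cld] = [120, 168]
r9 m[φ2→sun] = [248832, 622080]
r9 m[φ3→rain] = [2, 8]
r9 m[φ3→slip] = [3732480, 14929920]
r9 m[φ4→sun] = [1, 6]
r9 m[φ5→sun] = [2, 4]
r9 m[φ6→sprk] = [9, 2]
r9 m[φ7→cld] = [6, 5]
r9 m[φ8→cld] = [4, 1]
r9 m[rain→φ0] = [162, 576]
r9 m[rain→φ1] = [34560, 207360]
r9 m[rain→φ3] = [1399680, 1866240]
r9 m[slip→φ3] = [1, 1]
r9 m[cld→φ0] = [2880, 840]
r9 m[cld→φ2] = [124416, 2880]
r9 m[cld→φ7] = [2488320, 96768]
r9 m[cld→φ8] = [3732480, 483840]
r9 m[sun→φ2] = [2, 24]
r9 m[sun→φ4] = [497664, 2488320]
r9 m[sun→φ5] = [248832, 3732480]
r9 m[sprk→φ1] = [9, 2]
r9 m[sprk→φ6] = [1658880, 1244160]
fixed point reached at round 9
b[cld] = ⊗ incoming = [14929920, 483840]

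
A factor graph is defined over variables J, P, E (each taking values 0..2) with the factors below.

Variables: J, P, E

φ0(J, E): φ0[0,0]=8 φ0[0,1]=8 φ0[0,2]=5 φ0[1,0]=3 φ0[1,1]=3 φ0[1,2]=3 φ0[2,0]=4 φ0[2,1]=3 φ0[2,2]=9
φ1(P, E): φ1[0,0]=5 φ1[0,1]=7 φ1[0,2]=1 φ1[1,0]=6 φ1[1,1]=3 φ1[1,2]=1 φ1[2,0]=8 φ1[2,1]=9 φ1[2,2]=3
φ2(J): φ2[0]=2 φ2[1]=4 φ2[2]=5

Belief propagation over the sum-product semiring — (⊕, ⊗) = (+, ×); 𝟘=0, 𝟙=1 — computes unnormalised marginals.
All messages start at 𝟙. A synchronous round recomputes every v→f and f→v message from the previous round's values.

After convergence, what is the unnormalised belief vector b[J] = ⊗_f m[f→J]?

init: all messages = 𝟙 over 3 values
r1 m[φ0→J] = [21, 9, 16]
r1 m[φ0→E] = [15, 14, 17]
r1 m[φ1→P] = [13, 10, 20]
r1 m[φ1→E] = [19, 19, 5]
r1 m[φ2→J] = [2, 4, 5]
r1 m[J→φ0] = [1, 1, 1]
r1 m[J→φ2] = [1, 1, 1]
r1 m[P→φ1] = [1, 1, 1]
r1 m[E→φ0] = [1, 1, 1]
r1 m[E→φ1] = [1, 1, 1]
r2 m[φ0→J] = [21, 9, 16]
r2 m[φ0→E] = [15, 14, 17]
r2 m[φ1→P] = [13, 10, 20]
r2 m[φ1→E] = [19, 19, 5]
r2 m[φ2→J] = [2, 4, 5]
r2 m[J→φ0] = [2, 4, 5]
r2 m[J→φ2] = [21, 9, 16]
r2 m[P→φ1] = [1, 1, 1]
r2 m[E→φ0] = [19, 19, 5]
r2 m[E→φ1] = [15, 14, 17]
r3 m[φ0→J] = [329, 129, 178]
r3 m[φ0→E] = [48, 43, 67]
r3 m[φ1→P] = [190, 149, 297]
r3 m[φ1→E] = [19, 19, 5]
r3 m[φ2→J] = [2, 4, 5]
r3 m[J→φ0] = [2, 4, 5]
r3 m[J→φ2] = [21, 9, 16]
r3 m[P→φ1] = [1, 1, 1]
r3 m[E→φ0] = [19, 19, 5]
r3 m[E→φ1] = [15, 14, 17]
r4 m[φ0→J] = [329, 129, 178]
r4 m[φ0→E] = [48, 43, 67]
r4 m[φ1→P] = [190, 149, 297]
r4 m[φ1→E] = [19, 19, 5]
r4 m[φ2→J] = [2, 4, 5]
r4 m[J→φ0] = [2, 4, 5]
r4 m[J→φ2] = [329, 129, 178]
r4 m[P→φ1] = [1, 1, 1]
r4 m[E→φ0] = [19, 19, 5]
r4 m[E→φ1] = [48, 43, 67]
r5 m[φ0→J] = [329, 129, 178]
r5 m[φ0→E] = [48, 43, 67]
r5 m[φ1→P] = [608, 484, 972]
r5 m[φ1→E] = [19, 19, 5]
r5 m[φ2→J] = [2, 4, 5]
r5 m[J→φ0] = [2, 4, 5]
r5 m[J→φ2] = [329, 129, 178]
r5 m[P→φ1] = [1, 1, 1]
r5 m[E→φ0] = [19, 19, 5]
r5 m[E→φ1] = [48, 43, 67]
r6 m[φ0→J] = [329, 129, 178]
r6 m[φ0→E] = [48, 43, 67]
r6 m[φ1→P] = [608, 484, 972]
r6 m[φ1→E] = [19, 19, 5]
r6 m[φ2→J] = [2, 4, 5]
r6 m[J→φ0] = [2, 4, 5]
r6 m[J→φ2] = [329, 129, 178]
r6 m[P→φ1] = [1, 1, 1]
r6 m[E→φ0] = [19, 19, 5]
r6 m[E→φ1] = [48, 43, 67]
fixed point reached at round 6
b[J] = ⊗ incoming = [658, 516, 890]

b[J] = [658, 516, 890]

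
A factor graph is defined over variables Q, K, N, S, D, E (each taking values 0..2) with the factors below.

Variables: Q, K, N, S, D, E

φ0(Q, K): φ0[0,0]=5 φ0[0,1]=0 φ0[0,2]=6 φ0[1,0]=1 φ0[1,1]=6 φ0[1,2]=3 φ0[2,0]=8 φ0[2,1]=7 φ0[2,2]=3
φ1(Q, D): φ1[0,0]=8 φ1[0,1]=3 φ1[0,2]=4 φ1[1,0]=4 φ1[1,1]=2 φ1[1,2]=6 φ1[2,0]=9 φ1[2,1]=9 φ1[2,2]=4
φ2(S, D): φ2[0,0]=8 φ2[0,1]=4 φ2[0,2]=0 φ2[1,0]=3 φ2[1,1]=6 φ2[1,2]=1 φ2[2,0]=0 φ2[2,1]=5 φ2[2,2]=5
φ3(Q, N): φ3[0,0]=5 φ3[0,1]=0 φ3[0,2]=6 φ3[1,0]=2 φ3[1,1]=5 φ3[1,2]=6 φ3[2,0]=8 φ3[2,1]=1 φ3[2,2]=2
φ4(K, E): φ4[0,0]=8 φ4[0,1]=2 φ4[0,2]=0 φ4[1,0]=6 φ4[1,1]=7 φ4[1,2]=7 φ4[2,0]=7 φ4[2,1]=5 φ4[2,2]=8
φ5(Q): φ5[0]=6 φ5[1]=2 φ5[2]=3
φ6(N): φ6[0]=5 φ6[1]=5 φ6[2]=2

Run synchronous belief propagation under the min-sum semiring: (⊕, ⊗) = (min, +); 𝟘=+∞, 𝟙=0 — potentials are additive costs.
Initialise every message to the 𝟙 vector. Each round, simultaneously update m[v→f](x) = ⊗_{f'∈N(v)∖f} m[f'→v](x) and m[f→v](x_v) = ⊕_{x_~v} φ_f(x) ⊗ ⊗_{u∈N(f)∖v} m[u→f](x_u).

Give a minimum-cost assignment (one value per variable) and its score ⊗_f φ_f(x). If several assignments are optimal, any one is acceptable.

assignment: (Q=1, K=0, N=0, S=2, D=0, E=2); score = 14

init: all messages = 𝟙 over 3 values
r1 m[φ0→Q] = [0, 1, 3]
r1 m[φ0→K] = [1, 0, 3]
r1 m[φ1→Q] = [3, 2, 4]
r1 m[φ1→D] = [4, 2, 4]
r1 m[φ2→S] = [0, 1, 0]
r1 m[φ2→D] = [0, 4, 0]
r1 m[φ3→Q] = [0, 2, 1]
r1 m[φ3→N] = [2, 0, 2]
r1 m[φ4→K] = [0, 6, 5]
r1 m[φ4→E] = [6, 2, 0]
r1 m[φ5→Q] = [6, 2, 3]
r1 m[φ6→N] = [5, 5, 2]
r1 m[Q→φ0] = [0, 0, 0]
r1 m[Q→φ1] = [0, 0, 0]
r1 m[Q→φ3] = [0, 0, 0]
r1 m[Q→φ5] = [0, 0, 0]
r1 m[K→φ0] = [0, 0, 0]
r1 m[K→φ4] = [0, 0, 0]
r1 m[N→φ3] = [0, 0, 0]
r1 m[N→φ6] = [0, 0, 0]
r1 m[S→φ2] = [0, 0, 0]
r1 m[D→φ1] = [0, 0, 0]
r1 m[D→φ2] = [0, 0, 0]
r1 m[E→φ4] = [0, 0, 0]
r2 m[φ0→Q] = [0, 1, 3]
r2 m[φ0→K] = [1, 0, 3]
r2 m[φ1→Q] = [3, 2, 4]
r2 m[φ1→D] = [4, 2, 4]
r2 m[φ2→S] = [0, 1, 0]
r2 m[φ2→D] = [0, 4, 0]
r2 m[φ3→Q] = [0, 2, 1]
r2 m[φ3→N] = [2, 0, 2]
r2 m[φ4→K] = [0, 6, 5]
r2 m[φ4→E] = [6, 2, 0]
r2 m[φ5→Q] = [6, 2, 3]
r2 m[φ6→N] = [5, 5, 2]
r2 m[Q→φ0] = [9, 6, 8]
r2 m[Q→φ1] = [6, 5, 7]
r2 m[Q→φ3] = [9, 5, 10]
r2 m[Q→φ5] = [3, 5, 8]
r2 m[K→φ0] = [0, 6, 5]
r2 m[K→φ4] = [1, 0, 3]
r2 m[N→φ3] = [5, 5, 2]
r2 m[N→φ6] = [2, 0, 2]
r2 m[S→φ2] = [0, 0, 0]
r2 m[D→φ1] = [0, 4, 0]
r2 m[D→φ2] = [4, 2, 4]
r2 m[E→φ4] = [0, 0, 0]
r3 m[φ0→Q] = [5, 1, 8]
r3 m[φ0→K] = [7, 9, 9]
r3 m[φ1→Q] = [4, 4, 4]
r3 m[φ1→D] = [9, 7, 10]
r3 m[φ2→S] = [4, 5, 4]
r3 m[φ2→D] = [0, 4, 0]
r3 m[φ3→Q] = [5, 7, 4]
r3 m[φ3→N] = [7, 9, 11]
r3 m[φ4→K] = [0, 6, 5]
r3 m[φ4→E] = [6, 3, 1]
r3 m[φ5→Q] = [6, 2, 3]
r3 m[φ6→N] = [5, 5, 2]
r3 m[Q→φ0] = [9, 6, 8]
r3 m[Q→φ1] = [6, 5, 7]
r3 m[Q→φ3] = [9, 5, 10]
r3 m[Q→φ5] = [3, 5, 8]
r3 m[K→φ0] = [0, 6, 5]
r3 m[K→φ4] = [1, 0, 3]
r3 m[N→φ3] = [5, 5, 2]
r3 m[N→φ6] = [2, 0, 2]
r3 m[S→φ2] = [0, 0, 0]
r3 m[D→φ1] = [0, 4, 0]
r3 m[D→φ2] = [4, 2, 4]
r3 m[E→φ4] = [0, 0, 0]
r4 m[φ0→Q] = [5, 1, 8]
r4 m[φ0→K] = [7, 9, 9]
r4 m[φ1→Q] = [4, 4, 4]
r4 m[φ1→D] = [9, 7, 10]
r4 m[φ2→S] = [4, 5, 4]
r4 m[φ2→D] = [0, 4, 0]
r4 m[φ3→Q] = [5, 7, 4]
r4 m[φ3→N] = [7, 9, 11]
r4 m[φ4→K] = [0, 6, 5]
r4 m[φ4→E] = [6, 3, 1]
r4 m[φ5→Q] = [6, 2, 3]
r4 m[φ6→N] = [5, 5, 2]
r4 m[Q→φ0] = [15, 13, 11]
r4 m[Q→φ1] = [16, 10, 15]
r4 m[Q→φ3] = [15, 7, 15]
r4 m[Q→φ5] = [14, 12, 16]
r4 m[K→φ0] = [0, 6, 5]
r4 m[K→φ4] = [7, 9, 9]
r4 m[N→φ3] = [5, 5, 2]
r4 m[N→φ6] = [7, 9, 11]
r4 m[S→φ2] = [0, 0, 0]
r4 m[D→φ1] = [0, 4, 0]
r4 m[D→φ2] = [9, 7, 10]
r4 m[E→φ4] = [0, 0, 0]
r5 m[φ0→Q] = [5, 1, 8]
r5 m[φ0→K] = [14, 15, 14]
r5 m[φ1→Q] = [4, 4, 4]
r5 m[φ1→D] = [14, 12, 16]
r5 m[φ2→S] = [10, 11, 9]
r5 m[φ2→D] = [0, 4, 0]
r5 m[φ3→Q] = [5, 7, 4]
r5 m[φ3→N] = [9, 12, 13]
r5 m[φ4→K] = [0, 6, 5]
r5 m[φ4→E] = [15, 9, 7]
r5 m[φ5→Q] = [6, 2, 3]
r5 m[φ6→N] = [5, 5, 2]
r5 m[Q→φ0] = [15, 13, 11]
r5 m[Q→φ1] = [16, 10, 15]
r5 m[Q→φ3] = [15, 7, 15]
r5 m[Q→φ5] = [14, 12, 16]
r5 m[K→φ0] = [0, 6, 5]
r5 m[K→φ4] = [7, 9, 9]
r5 m[N→φ3] = [5, 5, 2]
r5 m[N→φ6] = [7, 9, 11]
r5 m[S→φ2] = [0, 0, 0]
r5 m[D→φ1] = [0, 4, 0]
r5 m[D→φ2] = [9, 7, 10]
r5 m[E→φ4] = [0, 0, 0]
r6 m[φ0→Q] = [5, 1, 8]
r6 m[φ0→K] = [14, 15, 14]
r6 m[φ1→Q] = [4, 4, 4]
r6 m[φ1→D] = [14, 12, 16]
r6 m[φ2→S] = [10, 11, 9]
r6 m[φ2→D] = [0, 4, 0]
r6 m[φ3→Q] = [5, 7, 4]
r6 m[φ3→N] = [9, 12, 13]
r6 m[φ4→K] = [0, 6, 5]
r6 m[φ4→E] = [15, 9, 7]
r6 m[φ5→Q] = [6, 2, 3]
r6 m[φ6→N] = [5, 5, 2]
r6 m[Q→φ0] = [15, 13, 11]
r6 m[Q→φ1] = [16, 10, 15]
r6 m[Q→φ3] = [15, 7, 15]
r6 m[Q→φ5] = [14, 12, 16]
r6 m[K→φ0] = [0, 6, 5]
r6 m[K→φ4] = [14, 15, 14]
r6 m[N→φ3] = [5, 5, 2]
r6 m[N→φ6] = [9, 12, 13]
r6 m[S→φ2] = [0, 0, 0]
r6 m[D→φ1] = [0, 4, 0]
r6 m[D→φ2] = [14, 12, 16]
r6 m[E→φ4] = [0, 0, 0]
r7 m[φ0→Q] = [5, 1, 8]
r7 m[φ0→K] = [14, 15, 14]
r7 m[φ1→Q] = [4, 4, 4]
r7 m[φ1→D] = [14, 12, 16]
r7 m[φ2→S] = [16, 17, 14]
r7 m[φ2→D] = [0, 4, 0]
r7 m[φ3→Q] = [5, 7, 4]
r7 m[φ3→N] = [9, 12, 13]
r7 m[φ4→K] = [0, 6, 5]
r7 m[φ4→E] = [21, 16, 14]
r7 m[φ5→Q] = [6, 2, 3]
r7 m[φ6→N] = [5, 5, 2]
r7 m[Q→φ0] = [15, 13, 11]
r7 m[Q→φ1] = [16, 10, 15]
r7 m[Q→φ3] = [15, 7, 15]
r7 m[Q→φ5] = [14, 12, 16]
r7 m[K→φ0] = [0, 6, 5]
r7 m[K→φ4] = [14, 15, 14]
r7 m[N→φ3] = [5, 5, 2]
r7 m[N→φ6] = [9, 12, 13]
r7 m[S→φ2] = [0, 0, 0]
r7 m[D→φ1] = [0, 4, 0]
r7 m[D→φ2] = [14, 12, 16]
r7 m[E→φ4] = [0, 0, 0]
r8 m[φ0→Q] = [5, 1, 8]
r8 m[φ0→K] = [14, 15, 14]
r8 m[φ1→Q] = [4, 4, 4]
r8 m[φ1→D] = [14, 12, 16]
r8 m[φ2→S] = [16, 17, 14]
r8 m[φ2→D] = [0, 4, 0]
r8 m[φ3→Q] = [5, 7, 4]
r8 m[φ3→N] = [9, 12, 13]
r8 m[φ4→K] = [0, 6, 5]
r8 m[φ4→E] = [21, 16, 14]
r8 m[φ5→Q] = [6, 2, 3]
r8 m[φ6→N] = [5, 5, 2]
r8 m[Q→φ0] = [15, 13, 11]
r8 m[Q→φ1] = [16, 10, 15]
r8 m[Q→φ3] = [15, 7, 15]
r8 m[Q→φ5] = [14, 12, 16]
r8 m[K→φ0] = [0, 6, 5]
r8 m[K→φ4] = [14, 15, 14]
r8 m[N→φ3] = [5, 5, 2]
r8 m[N→φ6] = [9, 12, 13]
r8 m[S→φ2] = [0, 0, 0]
r8 m[D→φ1] = [0, 4, 0]
r8 m[D→φ2] = [14, 12, 16]
r8 m[E→φ4] = [0, 0, 0]
fixed point reached at round 8
traceback from Q: (Q=1, K=0, N=0, S=2, D=0, E=2), score=14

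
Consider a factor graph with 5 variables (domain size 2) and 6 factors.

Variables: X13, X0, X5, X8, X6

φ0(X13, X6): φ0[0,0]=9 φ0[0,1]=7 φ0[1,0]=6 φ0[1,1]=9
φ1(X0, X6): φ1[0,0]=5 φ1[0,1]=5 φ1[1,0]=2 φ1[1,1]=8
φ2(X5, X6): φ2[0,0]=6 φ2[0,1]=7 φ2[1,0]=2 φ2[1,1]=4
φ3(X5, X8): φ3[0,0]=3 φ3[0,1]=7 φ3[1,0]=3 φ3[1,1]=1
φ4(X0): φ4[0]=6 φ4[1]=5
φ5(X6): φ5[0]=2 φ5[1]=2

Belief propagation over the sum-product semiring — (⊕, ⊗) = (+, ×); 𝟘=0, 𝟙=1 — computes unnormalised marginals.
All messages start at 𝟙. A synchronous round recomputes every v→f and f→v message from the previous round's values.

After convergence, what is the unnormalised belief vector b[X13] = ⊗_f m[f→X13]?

b[X13] = [133240, 141000]

init: all messages = 𝟙 over 2 values
r1 m[φ0→X13] = [16, 15]
r1 m[φ0→X6] = [15, 16]
r1 m[φ1→X0] = [10, 10]
r1 m[φ1→X6] = [7, 13]
r1 m[φ2→X5] = [13, 6]
r1 m[φ2→X6] = [8, 11]
r1 m[φ3→X5] = [10, 4]
r1 m[φ3→X8] = [6, 8]
r1 m[φ4→X0] = [6, 5]
r1 m[φ5→X6] = [2, 2]
r1 m[X13→φ0] = [1, 1]
r1 m[X0→φ1] = [1, 1]
r1 m[X0→φ4] = [1, 1]
r1 m[X5→φ2] = [1, 1]
r1 m[X5→φ3] = [1, 1]
r1 m[X8→φ3] = [1, 1]
r1 m[X6→φ0] = [1, 1]
r1 m[X6→φ1] = [1, 1]
r1 m[X6→φ2] = [1, 1]
r1 m[X6→φ5] = [1, 1]
r2 m[φ0→X13] = [16, 15]
r2 m[φ0→X6] = [15, 16]
r2 m[φ1→X0] = [10, 10]
r2 m[φ1→X6] = [7, 13]
r2 m[φ2→X5] = [13, 6]
r2 m[φ2→X6] = [8, 11]
r2 m[φ3→X5] = [10, 4]
r2 m[φ3→X8] = [6, 8]
r2 m[φ4→X0] = [6, 5]
r2 m[φ5→X6] = [2, 2]
r2 m[X13→φ0] = [1, 1]
r2 m[X0→φ1] = [6, 5]
r2 m[X0→φ4] = [10, 10]
r2 m[X5→φ2] = [10, 4]
r2 m[X5→φ3] = [13, 6]
r2 m[X8→φ3] = [1, 1]
r2 m[X6→φ0] = [112, 286]
r2 m[X6→φ1] = [240, 352]
r2 m[X6→φ2] = [210, 416]
r2 m[X6→φ5] = [840, 2288]
r3 m[φ0→X13] = [3010, 3246]
r3 m[φ0→X6] = [15, 16]
r3 m[φ1→X0] = [2960, 3296]
r3 m[φ1→X6] = [40, 70]
r3 m[φ2→X5] = [4172, 2084]
r3 m[φ2→X6] = [68, 86]
r3 m[φ3→X5] = [10, 4]
r3 m[φ3→X8] = [57, 97]
r3 m[φ4→X0] = [6, 5]
r3 m[φ5→X6] = [2, 2]
r3 m[X13→φ0] = [1, 1]
r3 m[X0→φ1] = [6, 5]
r3 m[X0→φ4] = [10, 10]
r3 m[X5→φ2] = [10, 4]
r3 m[X5→φ3] = [13, 6]
r3 m[X8→φ3] = [1, 1]
r3 m[X6→φ0] = [112, 286]
r3 m[X6→φ1] = [240, 352]
r3 m[X6→φ2] = [210, 416]
r3 m[X6→φ5] = [840, 2288]
r4 m[φ0→X13] = [3010, 3246]
r4 m[φ0→X6] = [15, 16]
r4 m[φ1→X0] = [2960, 3296]
r4 m[φ1→X6] = [40, 70]
r4 m[φ2→X5] = [4172, 2084]
r4 m[φ2→X6] = [68, 86]
r4 m[φ3→X5] = [10, 4]
r4 m[φ3→X8] = [57, 97]
r4 m[φ4→X0] = [6, 5]
r4 m[φ5→X6] = [2, 2]
r4 m[X13→φ0] = [1, 1]
r4 m[X0→φ1] = [6, 5]
r4 m[X0→φ4] = [2960, 3296]
r4 m[X5→φ2] = [10, 4]
r4 m[X5→φ3] = [4172, 2084]
r4 m[X8→φ3] = [1, 1]
r4 m[X6→φ0] = [5440, 12040]
r4 m[X6→φ1] = [2040, 2752]
r4 m[X6→φ2] = [1200, 2240]
r4 m[X6→φ5] = [40800, 96320]
r5 m[φ0→X13] = [133240, 141000]
r5 m[φ0→X6] = [15, 16]
r5 m[φ1→X0] = [23960, 26096]
r5 m[φ1→X6] = [40, 70]
r5 m[φ2→X5] = [22880, 11360]
r5 m[φ2→X6] = [68, 86]
r5 m[φ3→X5] = [10, 4]
r5 m[φ3→X8] = [18768, 31288]
r5 m[φ4→X0] = [6, 5]
r5 m[φ5→X6] = [2, 2]
r5 m[X13→φ0] = [1, 1]
r5 m[X0→φ1] = [6, 5]
r5 m[X0→φ4] = [2960, 3296]
r5 m[X5→φ2] = [10, 4]
r5 m[X5→φ3] = [4172, 2084]
r5 m[X8→φ3] = [1, 1]
r5 m[X6→φ0] = [5440, 12040]
r5 m[X6→φ1] = [2040, 2752]
r5 m[X6→φ2] = [1200, 2240]
r5 m[X6→φ5] = [40800, 96320]
r6 m[φ0→X13] = [133240, 141000]
r6 m[φ0→X6] = [15, 16]
r6 m[φ1→X0] = [23960, 26096]
r6 m[φ1→X6] = [40, 70]
r6 m[φ2→X5] = [22880, 11360]
r6 m[φ2→X6] = [68, 86]
r6 m[φ3→X5] = [10, 4]
r6 m[φ3→X8] = [18768, 31288]
r6 m[φ4→X0] = [6, 5]
r6 m[φ5→X6] = [2, 2]
r6 m[X13→φ0] = [1, 1]
r6 m[X0→φ1] = [6, 5]
r6 m[X0→φ4] = [23960, 26096]
r6 m[X5→φ2] = [10, 4]
r6 m[X5→φ3] = [22880, 11360]
r6 m[X8→φ3] = [1, 1]
r6 m[X6→φ0] = [5440, 12040]
r6 m[X6→φ1] = [2040, 2752]
r6 m[X6→φ2] = [1200, 2240]
r6 m[X6→φ5] = [40800, 96320]
r7 m[φ0→X13] = [133240, 141000]
r7 m[φ0→X6] = [15, 16]
r7 m[φ1→X0] = [23960, 26096]
r7 m[φ1→X6] = [40, 70]
r7 m[φ2→X5] = [22880, 11360]
r7 m[φ2→X6] = [68, 86]
r7 m[φ3→X5] = [10, 4]
r7 m[φ3→X8] = [102720, 171520]
r7 m[φ4→X0] = [6, 5]
r7 m[φ5→X6] = [2, 2]
r7 m[X13→φ0] = [1, 1]
r7 m[X0→φ1] = [6, 5]
r7 m[X0→φ4] = [23960, 26096]
r7 m[X5→φ2] = [10, 4]
r7 m[X5→φ3] = [22880, 11360]
r7 m[X8→φ3] = [1, 1]
r7 m[X6→φ0] = [5440, 12040]
r7 m[X6→φ1] = [2040, 2752]
r7 m[X6→φ2] = [1200, 2240]
r7 m[X6→φ5] = [40800, 96320]
r8 m[φ0→X13] = [133240, 141000]
r8 m[φ0→X6] = [15, 16]
r8 m[φ1→X0] = [23960, 26096]
r8 m[φ1→X6] = [40, 70]
r8 m[φ2→X5] = [22880, 11360]
r8 m[φ2→X6] = [68, 86]
r8 m[φ3→X5] = [10, 4]
r8 m[φ3→X8] = [102720, 171520]
r8 m[φ4→X0] = [6, 5]
r8 m[φ5→X6] = [2, 2]
r8 m[X13→φ0] = [1, 1]
r8 m[X0→φ1] = [6, 5]
r8 m[X0→φ4] = [23960, 26096]
r8 m[X5→φ2] = [10, 4]
r8 m[X5→φ3] = [22880, 11360]
r8 m[X8→φ3] = [1, 1]
r8 m[X6→φ0] = [5440, 12040]
r8 m[X6→φ1] = [2040, 2752]
r8 m[X6→φ2] = [1200, 2240]
r8 m[X6→φ5] = [40800, 96320]
fixed point reached at round 8
b[X13] = ⊗ incoming = [133240, 141000]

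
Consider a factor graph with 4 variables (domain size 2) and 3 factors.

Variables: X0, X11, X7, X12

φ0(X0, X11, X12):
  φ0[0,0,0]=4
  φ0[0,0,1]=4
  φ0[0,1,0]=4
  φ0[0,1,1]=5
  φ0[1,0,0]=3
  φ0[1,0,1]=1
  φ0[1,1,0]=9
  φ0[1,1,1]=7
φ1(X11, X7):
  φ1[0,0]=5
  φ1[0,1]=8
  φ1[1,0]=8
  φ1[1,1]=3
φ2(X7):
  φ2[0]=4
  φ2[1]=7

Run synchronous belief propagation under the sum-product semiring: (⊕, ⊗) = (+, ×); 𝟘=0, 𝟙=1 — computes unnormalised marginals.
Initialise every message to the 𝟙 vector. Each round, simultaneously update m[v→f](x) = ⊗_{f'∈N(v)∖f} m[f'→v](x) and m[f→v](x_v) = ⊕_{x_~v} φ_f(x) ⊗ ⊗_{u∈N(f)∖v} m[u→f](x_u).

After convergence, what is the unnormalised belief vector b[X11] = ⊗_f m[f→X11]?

init: all messages = 𝟙 over 2 values
r1 m[φ0→X0] = [17, 20]
r1 m[φ0→X11] = [12, 25]
r1 m[φ0→X12] = [20, 17]
r1 m[φ1→X11] = [13, 11]
r1 m[φ1→X7] = [13, 11]
r1 m[φ2→X7] = [4, 7]
r1 m[X0→φ0] = [1, 1]
r1 m[X11→φ0] = [1, 1]
r1 m[X11→φ1] = [1, 1]
r1 m[X7→φ1] = [1, 1]
r1 m[X7→φ2] = [1, 1]
r1 m[X12→φ0] = [1, 1]
r2 m[φ0→X0] = [17, 20]
r2 m[φ0→X11] = [12, 25]
r2 m[φ0→X12] = [20, 17]
r2 m[φ1→X11] = [13, 11]
r2 m[φ1→X7] = [13, 11]
r2 m[φ2→X7] = [4, 7]
r2 m[X0→φ0] = [1, 1]
r2 m[X11→φ0] = [13, 11]
r2 m[X11→φ1] = [12, 25]
r2 m[X7→φ1] = [4, 7]
r2 m[X7→φ2] = [13, 11]
r2 m[X12→φ0] = [1, 1]
r3 m[φ0→X0] = [203, 228]
r3 m[φ0→X11] = [12, 25]
r3 m[φ0→X12] = [234, 197]
r3 m[φ1→X11] = [76, 53]
r3 m[φ1→X7] = [260, 171]
r3 m[φ2→X7] = [4, 7]
r3 m[X0→φ0] = [1, 1]
r3 m[X11→φ0] = [13, 11]
r3 m[X11→φ1] = [12, 25]
r3 m[X7→φ1] = [4, 7]
r3 m[X7→φ2] = [13, 11]
r3 m[X12→φ0] = [1, 1]
r4 m[φ0→X0] = [203, 228]
r4 m[φ0→X11] = [12, 25]
r4 m[φ0→X12] = [234, 197]
r4 m[φ1→X11] = [76, 53]
r4 m[φ1→X7] = [260, 171]
r4 m[φ2→X7] = [4, 7]
r4 m[X0→φ0] = [1, 1]
r4 m[X11→φ0] = [76, 53]
r4 m[X11→φ1] = [12, 25]
r4 m[X7→φ1] = [4, 7]
r4 m[X7→φ2] = [260, 171]
r4 m[X12→φ0] = [1, 1]
r5 m[φ0→X0] = [1085, 1152]
r5 m[φ0→X11] = [12, 25]
r5 m[φ0→X12] = [1221, 1016]
r5 m[φ1→X11] = [76, 53]
r5 m[φ1→X7] = [260, 171]
r5 m[φ2→X7] = [4, 7]
r5 m[X0→φ0] = [1, 1]
r5 m[X11→φ0] = [76, 53]
r5 m[X11→φ1] = [12, 25]
r5 m[X7→φ1] = [4, 7]
r5 m[X7→φ2] = [260, 171]
r5 m[X12→φ0] = [1, 1]
r6 m[φ0→X0] = [1085, 1152]
r6 m[φ0→X11] = [12, 25]
r6 m[φ0→X12] = [1221, 1016]
r6 m[φ1→X11] = [76, 53]
r6 m[φ1→X7] = [260, 171]
r6 m[φ2→X7] = [4, 7]
r6 m[X0→φ0] = [1, 1]
r6 m[X11→φ0] = [76, 53]
r6 m[X11→φ1] = [12, 25]
r6 m[X7→φ1] = [4, 7]
r6 m[X7→φ2] = [260, 171]
r6 m[X12→φ0] = [1, 1]
fixed point reached at round 6
b[X11] = ⊗ incoming = [912, 1325]

b[X11] = [912, 1325]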